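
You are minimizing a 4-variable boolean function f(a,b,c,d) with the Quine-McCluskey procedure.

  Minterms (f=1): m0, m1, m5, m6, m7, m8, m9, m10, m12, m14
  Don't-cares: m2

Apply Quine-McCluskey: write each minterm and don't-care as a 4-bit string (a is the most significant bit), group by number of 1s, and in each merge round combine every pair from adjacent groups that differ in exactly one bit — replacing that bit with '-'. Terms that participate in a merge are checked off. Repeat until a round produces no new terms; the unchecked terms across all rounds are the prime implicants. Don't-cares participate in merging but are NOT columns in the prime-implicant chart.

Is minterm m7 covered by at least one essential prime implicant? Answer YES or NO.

NO

Round 0: 0000✓ 0001✓ 0010✓ 0101✓ 0110✓ 0111✓ 1000✓ 1001✓ 1010✓ 1100✓ 1110✓
Round 1: -000✓ -001✓ -010✓ -110✓ 0-01 0-10✓ 00-0✓ 000-✓ 01-1 011- 1-00✓ 1-10✓ 10-0✓ 100-✓ 11-0✓
Round 2: --10 -0-0 -00- 1--0
PIs = {--10, -0-0, -00-, 0-01, 01-1, 011-, 1--0}
Coverage chart:
  m0: -0-0,-00-
  m1: -00-,0-01
  m5: 0-01,01-1
  m6: --10,011-
  m7: 01-1,011-
  m8: -0-0,-00-,1--0
  m9: -00- ←essential
  m10: --10,-0-0,1--0
  m12: 1--0 ←essential
  m14: --10,1--0
Essential: -00-, 1--0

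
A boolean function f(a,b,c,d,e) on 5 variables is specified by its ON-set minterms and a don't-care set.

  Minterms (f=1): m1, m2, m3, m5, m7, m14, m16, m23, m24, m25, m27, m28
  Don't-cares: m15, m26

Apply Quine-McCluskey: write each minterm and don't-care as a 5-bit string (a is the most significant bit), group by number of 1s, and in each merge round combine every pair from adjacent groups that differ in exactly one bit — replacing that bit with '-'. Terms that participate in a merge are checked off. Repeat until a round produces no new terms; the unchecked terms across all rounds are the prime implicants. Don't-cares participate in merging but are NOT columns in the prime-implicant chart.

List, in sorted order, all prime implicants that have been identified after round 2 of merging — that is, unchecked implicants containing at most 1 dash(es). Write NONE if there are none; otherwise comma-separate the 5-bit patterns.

size-2^0 implicants → 00001(✓)  00010(✓)  00011(✓)  00101(✓)  00111(✓)  01110(✓)  01111(✓)  10000(✓)  10111(✓)  11000(✓)  11001(✓)  11010(✓)  11011(✓)  11100(✓)
size-2^1 implicants → -0111  0-111  00-01(✓)  00-11(✓)  000-1(✓)  0001-  001-1(✓)  0111-  1-000  11-00  110-0(✓)  110-1(✓)  1100-(✓)  1101-(✓)
size-2^2 implicants → 00--1  110--
Unchecked terms (primes): -0111, 0-111, 00--1, 0001-, 0111-, 1-000, 11-00, 110--

-0111, 0-111, 0001-, 0111-, 1-000, 11-00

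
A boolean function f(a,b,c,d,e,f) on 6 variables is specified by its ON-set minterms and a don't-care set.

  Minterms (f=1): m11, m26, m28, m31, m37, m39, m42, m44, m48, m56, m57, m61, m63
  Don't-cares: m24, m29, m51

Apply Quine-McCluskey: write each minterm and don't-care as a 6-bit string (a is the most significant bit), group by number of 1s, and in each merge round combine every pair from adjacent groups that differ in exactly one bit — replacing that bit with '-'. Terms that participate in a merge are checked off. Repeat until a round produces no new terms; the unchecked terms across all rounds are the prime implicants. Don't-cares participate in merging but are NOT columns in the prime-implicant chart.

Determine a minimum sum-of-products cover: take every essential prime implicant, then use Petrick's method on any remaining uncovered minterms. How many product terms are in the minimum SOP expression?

[col 0] 001011, 011000*, 011010*, 011100*, 011101*, 011111*, 100101*, 100111*, 101010, 101100, 110000*, 110011, 111000*, 111001*, 111101*, 111111*
[col 1] -11000, -11101*, -11111*, 011-00, 0110-0, 0111-1*, 01110-, 1001-1, 11-000, 111-01, 11100-, 1111-1*
[col 2] -111-1
Prime implicants: -11000, -111-1, 001011, 011-00, 0110-0, 01110-, 1001-1, 101010, 101100, 11-000, 110011, 111-01, 11100-
PI chart (minterm → PIs covering it):
  11 | 001011  (sole → essential)
  26 | 0110-0  (sole → essential)
  28 | 011-00,01110-
  31 | -111-1  (sole → essential)
  37 | 1001-1  (sole → essential)
  39 | 1001-1  (sole → essential)
  42 | 101010  (sole → essential)
  44 | 101100  (sole → essential)
  48 | 11-000  (sole → essential)
  56 | -11000,11-000,11100-
  57 | 111-01,11100-
  61 | -111-1,111-01
  63 | -111-1  (sole → essential)
Essential prime implicants: -111-1, 001011, 0110-0, 1001-1, 101010, 101100, 11-000
Petrick residual → 011-00, 111-01
Minimum SOP uses 9 PIs: bcdf + a'b'cd'ef + a'bce'f' + a'bcd'f' + ab'c'df + ab'cd'ef' + ab'cde'f' + abd'e'f' + abce'f

9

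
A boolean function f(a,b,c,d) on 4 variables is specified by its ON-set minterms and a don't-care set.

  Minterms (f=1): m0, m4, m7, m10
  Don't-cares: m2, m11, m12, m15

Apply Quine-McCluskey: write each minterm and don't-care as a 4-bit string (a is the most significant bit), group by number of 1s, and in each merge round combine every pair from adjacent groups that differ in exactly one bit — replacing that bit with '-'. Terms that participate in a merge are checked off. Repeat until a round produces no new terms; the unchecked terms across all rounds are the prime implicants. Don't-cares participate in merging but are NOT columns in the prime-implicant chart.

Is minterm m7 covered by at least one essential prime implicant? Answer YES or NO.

YES

size-2^0 implicants → 0000(✓)  0010(✓)  0100(✓)  0111(✓)  1010(✓)  1011(✓)  1100(✓)  1111(✓)
size-2^1 implicants → -010  -100  -111  0-00  00-0  1-11  101-
Unchecked terms (primes): -010, -100, -111, 0-00, 00-0, 1-11, 101-
Minterm coverage:
  m0 ⊆ 0-00,00-0
  m4 ⊆ -100,0-00
  m7 ⊆ -111 [E]
  m10 ⊆ -010,101-
E = {-111}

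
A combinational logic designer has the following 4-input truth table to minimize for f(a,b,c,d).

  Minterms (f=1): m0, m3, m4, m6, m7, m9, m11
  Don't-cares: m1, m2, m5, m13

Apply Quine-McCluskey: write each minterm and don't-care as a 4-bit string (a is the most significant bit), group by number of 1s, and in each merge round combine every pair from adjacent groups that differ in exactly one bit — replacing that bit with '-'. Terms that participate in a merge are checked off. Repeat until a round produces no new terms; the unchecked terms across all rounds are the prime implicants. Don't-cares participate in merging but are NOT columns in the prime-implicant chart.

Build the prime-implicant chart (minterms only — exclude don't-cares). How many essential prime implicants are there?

Round 0: 0000✓ 0001✓ 0010✓ 0011✓ 0100✓ 0101✓ 0110✓ 0111✓ 1001✓ 1011✓ 1101✓
Round 1: -001✓ -011✓ -101✓ 0-00✓ 0-01✓ 0-10✓ 0-11✓ 00-0✓ 00-1✓ 000-✓ 001-✓ 01-0✓ 01-1✓ 010-✓ 011-✓ 1-01✓ 10-1✓
Round 2: --01 -0-1 0--0✓ 0--1✓ 0-0-✓ 0-1-✓ 00--✓ 01--✓
Round 3: 0---
PIs = {--01, -0-1, 0---}
Coverage chart:
  m0: 0--- ←essential
  m3: -0-1,0---
  m4: 0--- ←essential
  m6: 0--- ←essential
  m7: 0--- ←essential
  m9: --01,-0-1
  m11: -0-1 ←essential
Essential: -0-1, 0---

2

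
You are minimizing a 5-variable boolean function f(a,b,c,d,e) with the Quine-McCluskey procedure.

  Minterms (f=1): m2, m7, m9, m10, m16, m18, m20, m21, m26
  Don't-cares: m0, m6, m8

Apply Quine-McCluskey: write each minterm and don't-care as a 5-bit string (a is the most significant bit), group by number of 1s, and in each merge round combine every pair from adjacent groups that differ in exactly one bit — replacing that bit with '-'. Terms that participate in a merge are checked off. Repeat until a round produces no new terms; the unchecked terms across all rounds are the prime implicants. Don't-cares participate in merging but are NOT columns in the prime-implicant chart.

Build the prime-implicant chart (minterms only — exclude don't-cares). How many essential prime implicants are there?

4

size-2^0 implicants → 00000(✓)  00010(✓)  00110(✓)  00111(✓)  01000(✓)  01001(✓)  01010(✓)  10000(✓)  10010(✓)  10100(✓)  10101(✓)  11010(✓)
size-2^1 implicants → -0000(✓)  -0010(✓)  -1010(✓)  0-000(✓)  0-010(✓)  00-10  000-0(✓)  0011-  010-0(✓)  0100-  1-010(✓)  10-00  100-0(✓)  1010-
size-2^2 implicants → --010  -00-0  0-0-0
Unchecked terms (primes): --010, -00-0, 0-0-0, 00-10, 0011-, 0100-, 10-00, 1010-
Minterm coverage:
  m2 ⊆ --010,-00-0,0-0-0,00-10
  m7 ⊆ 0011- [E]
  m9 ⊆ 0100- [E]
  m10 ⊆ --010,0-0-0
  m16 ⊆ -00-0,10-00
  m18 ⊆ --010,-00-0
  m20 ⊆ 10-00,1010-
  m21 ⊆ 1010- [E]
  m26 ⊆ --010 [E]
E = {--010, 0011-, 0100-, 1010-}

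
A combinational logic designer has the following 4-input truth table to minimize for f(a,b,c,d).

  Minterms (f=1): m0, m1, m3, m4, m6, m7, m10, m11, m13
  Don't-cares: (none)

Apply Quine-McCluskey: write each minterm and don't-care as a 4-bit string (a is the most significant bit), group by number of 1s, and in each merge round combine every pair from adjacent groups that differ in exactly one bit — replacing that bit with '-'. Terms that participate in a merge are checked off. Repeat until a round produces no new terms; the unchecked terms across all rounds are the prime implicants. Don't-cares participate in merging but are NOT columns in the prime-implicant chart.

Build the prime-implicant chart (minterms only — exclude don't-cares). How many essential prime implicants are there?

2

[col 0] 0000*, 0001*, 0011*, 0100*, 0110*, 0111*, 1010*, 1011*, 1101
[col 1] -011, 0-00, 0-11, 00-1, 000-, 01-0, 011-, 101-
Prime implicants: -011, 0-00, 0-11, 00-1, 000-, 01-0, 011-, 101-, 1101
PI chart (minterm → PIs covering it):
  0 | 0-00,000-
  1 | 00-1,000-
  3 | -011,0-11,00-1
  4 | 0-00,01-0
  6 | 01-0,011-
  7 | 0-11,011-
  10 | 101-  (sole → essential)
  11 | -011,101-
  13 | 1101  (sole → essential)
Essential prime implicants: 101-, 1101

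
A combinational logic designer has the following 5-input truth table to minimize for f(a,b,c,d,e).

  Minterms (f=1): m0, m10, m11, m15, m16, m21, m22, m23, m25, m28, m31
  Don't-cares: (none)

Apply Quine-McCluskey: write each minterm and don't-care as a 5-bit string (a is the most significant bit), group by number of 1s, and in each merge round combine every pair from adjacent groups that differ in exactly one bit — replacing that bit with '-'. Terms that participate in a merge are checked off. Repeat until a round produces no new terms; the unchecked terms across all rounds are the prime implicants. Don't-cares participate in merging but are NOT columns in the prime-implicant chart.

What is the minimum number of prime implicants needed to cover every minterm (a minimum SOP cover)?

7

[col 0] 00000*, 01010*, 01011*, 01111*, 10000*, 10101*, 10110*, 10111*, 11001, 11100, 11111*
[col 1] -0000, -1111, 01-11, 0101-, 1-111, 101-1, 1011-
Prime implicants: -0000, -1111, 01-11, 0101-, 1-111, 101-1, 1011-, 11001, 11100
PI chart (minterm → PIs covering it):
  0 | -0000  (sole → essential)
  10 | 0101-  (sole → essential)
  11 | 01-11,0101-
  15 | -1111,01-11
  16 | -0000  (sole → essential)
  21 | 101-1  (sole → essential)
  22 | 1011-  (sole → essential)
  23 | 1-111,101-1,1011-
  25 | 11001  (sole → essential)
  28 | 11100  (sole → essential)
  31 | -1111,1-111
Essential prime implicants: -0000, 0101-, 101-1, 1011-, 11001, 11100
Petrick residual → -1111
Minimum SOP uses 7 PIs: b'c'd'e' + bcde + a'bc'd + ab'ce + ab'cd + abc'd'e + abcd'e'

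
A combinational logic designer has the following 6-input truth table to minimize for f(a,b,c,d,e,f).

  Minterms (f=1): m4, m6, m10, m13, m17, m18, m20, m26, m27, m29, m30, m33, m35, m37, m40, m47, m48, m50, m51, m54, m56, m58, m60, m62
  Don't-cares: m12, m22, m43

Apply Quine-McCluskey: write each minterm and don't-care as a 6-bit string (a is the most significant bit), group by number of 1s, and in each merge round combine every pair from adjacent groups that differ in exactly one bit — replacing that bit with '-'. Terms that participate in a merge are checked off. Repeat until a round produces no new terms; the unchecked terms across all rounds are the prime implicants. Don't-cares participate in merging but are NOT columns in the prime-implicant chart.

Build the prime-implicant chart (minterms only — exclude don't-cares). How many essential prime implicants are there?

11

Round 0: 000100✓ 000110✓ 001010✓ 001100✓ 001101✓ 010001 010010✓ 010100✓ 010110✓ 011010✓ 011011✓ 011101✓ 011110✓ 100001✓ 100011✓ 100101✓ 101000✓ 101011✓ 101111✓ 110000✓ 110010✓ 110011✓ 110110✓ 111000✓ 111010✓ 111100✓ 111110✓
Round 1: -10010✓ -10110✓ -11010✓ -11110✓ 0-0100✓ 0-0110✓ 0-1010 0-1101 00-100 0001-0✓ 00110- 01-010✓ 01-110✓ 010-10✓ 0101-0✓ 011-10✓ 01101- 1-0011 1-1000 10-011 100-01 1000-1 101-11 11-000✓ 11-010✓ 11-110✓ 110-10✓ 1100-0✓ 11001- 111-00✓ 111-10✓ 1110-0✓ 1111-0✓
Round 2: -1-010✓ -1-110✓ -10-10✓ -11-10✓ 0-01-0 01--10✓ 11--10✓ 11-0-0 111--0
Round 3: -1--10
PIs = {-1--10, 0-01-0, 0-1010, 0-1101, 00-100, 00110-, 010001, 01101-, 1-0011, 1-1000, 10-011, 100-01, 1000-1, 101-11, 11-0-0, 11001-, 111--0}
Coverage chart:
  m4: 0-01-0,00-100
  m6: 0-01-0 ←essential
  m10: 0-1010 ←essential
  m13: 0-1101,00110-
  m17: 010001 ←essential
  m18: -1--10 ←essential
  m20: 0-01-0 ←essential
  m26: -1--10,0-1010,01101-
  m27: 01101- ←essential
  m29: 0-1101 ←essential
  m30: -1--10 ←essential
  m33: 100-01,1000-1
  m35: 1-0011,10-011,1000-1
  m37: 100-01 ←essential
  m40: 1-1000 ←essential
  m47: 101-11 ←essential
  m48: 11-0-0 ←essential
  m50: -1--10,11-0-0,11001-
  m51: 1-0011,11001-
  m54: -1--10 ←essential
  m56: 1-1000,11-0-0,111--0
  m58: -1--10,11-0-0,111--0
  m60: 111--0 ←essential
  m62: -1--10,111--0
Essential: -1--10, 0-01-0, 0-1010, 0-1101, 010001, 01101-, 1-1000, 100-01, 101-11, 11-0-0, 111--0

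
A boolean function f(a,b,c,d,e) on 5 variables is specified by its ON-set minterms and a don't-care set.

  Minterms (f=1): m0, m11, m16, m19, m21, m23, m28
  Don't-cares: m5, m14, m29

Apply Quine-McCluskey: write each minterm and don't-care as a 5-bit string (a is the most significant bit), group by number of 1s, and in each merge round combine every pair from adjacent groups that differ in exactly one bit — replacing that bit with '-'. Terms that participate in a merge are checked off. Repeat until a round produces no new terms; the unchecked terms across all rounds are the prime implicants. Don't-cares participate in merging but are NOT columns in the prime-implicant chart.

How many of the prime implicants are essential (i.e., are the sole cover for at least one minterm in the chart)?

Round 0: 00000✓ 00101✓ 01011 01110 10000✓ 10011✓ 10101✓ 10111✓ 11100✓ 11101✓
Round 1: -0000 -0101 1-101 10-11 101-1 1110-
PIs = {-0000, -0101, 01011, 01110, 1-101, 10-11, 101-1, 1110-}
Coverage chart:
  m0: -0000 ←essential
  m11: 01011 ←essential
  m16: -0000 ←essential
  m19: 10-11 ←essential
  m21: -0101,1-101,101-1
  m23: 10-11,101-1
  m28: 1110- ←essential
Essential: -0000, 01011, 10-11, 1110-

4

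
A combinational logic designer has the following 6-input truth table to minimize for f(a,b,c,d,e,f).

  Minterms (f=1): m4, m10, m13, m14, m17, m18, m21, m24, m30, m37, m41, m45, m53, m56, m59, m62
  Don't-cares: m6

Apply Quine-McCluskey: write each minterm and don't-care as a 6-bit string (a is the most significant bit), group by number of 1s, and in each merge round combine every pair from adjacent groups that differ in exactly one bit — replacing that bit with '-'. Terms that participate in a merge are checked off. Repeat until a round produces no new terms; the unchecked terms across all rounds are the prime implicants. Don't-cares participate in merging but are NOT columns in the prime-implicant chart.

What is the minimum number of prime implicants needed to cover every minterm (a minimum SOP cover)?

10

Round 0: 000100✓ 000110✓ 001010✓ 001101✓ 001110✓ 010001✓ 010010 010101✓ 011000✓ 011110✓ 100101✓ 101001✓ 101101✓ 110101✓ 111000✓ 111011 111110✓
Round 1: -01101 -10101 -11000 -11110 0-1110 00-110 0001-0 001-10 010-01 1-0101 10-101 101-01
PIs = {-01101, -10101, -11000, -11110, 0-1110, 00-110, 0001-0, 001-10, 010-01, 010010, 1-0101, 10-101, 101-01, 111011}
Coverage chart:
  m4: 0001-0 ←essential
  m10: 001-10 ←essential
  m13: -01101 ←essential
  m14: 0-1110,00-110,001-10
  m17: 010-01 ←essential
  m18: 010010 ←essential
  m21: -10101,010-01
  m24: -11000 ←essential
  m30: -11110,0-1110
  m37: 1-0101,10-101
  m41: 101-01 ←essential
  m45: -01101,10-101,101-01
  m53: -10101,1-0101
  m56: -11000 ←essential
  m59: 111011 ←essential
  m62: -11110 ←essential
Essential: -01101, -11000, -11110, 0001-0, 001-10, 010-01, 010010, 101-01, 111011
Petrick residual → 1-0101
Min cover (10 terms): b'cde'f + bcd'e'f' + bcdef' + a'b'c'df' + a'b'cef' + a'bc'e'f + a'bc'd'ef' + ac'de'f + ab'ce'f + abcd'ef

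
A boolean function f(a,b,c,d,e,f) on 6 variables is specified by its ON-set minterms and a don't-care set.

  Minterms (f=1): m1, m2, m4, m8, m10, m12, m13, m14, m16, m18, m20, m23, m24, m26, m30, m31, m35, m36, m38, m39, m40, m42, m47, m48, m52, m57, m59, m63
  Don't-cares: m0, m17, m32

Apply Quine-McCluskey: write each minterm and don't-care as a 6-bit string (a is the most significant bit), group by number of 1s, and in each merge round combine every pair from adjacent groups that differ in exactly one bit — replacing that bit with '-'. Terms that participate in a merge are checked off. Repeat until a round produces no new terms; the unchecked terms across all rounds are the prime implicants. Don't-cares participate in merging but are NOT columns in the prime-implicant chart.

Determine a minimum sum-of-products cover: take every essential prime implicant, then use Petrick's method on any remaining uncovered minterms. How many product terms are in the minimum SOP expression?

Round 0: 000000✓ 000001✓ 000010✓ 000100✓ 001000✓ 001010✓ 001100✓ 001101✓ 001110✓ 010000✓ 010001✓ 010010✓ 010100✓ 010111✓ 011000✓ 011010✓ 011110✓ 011111✓ 100000✓ 100011✓ 100100✓ 100110✓ 100111✓ 101000✓ 101010✓ 101111✓ 110000✓ 110100✓ 111001✓ 111011✓ 111111✓
Round 1: -00000✓ -00100✓ -01000✓ -01010✓ -10000✓ -10100✓ -11111 0-0000✓ 0-0001✓ 0-0010✓ 0-0100✓ 0-1000✓ 0-1010✓ 0-1110✓ 00-000✓ 00-010✓ 00-100✓ 000-00✓ 0000-0✓ 00000-✓ 001-00✓ 001-10✓ 0010-0✓ 0011-0✓ 00110- 01-000✓ 01-010✓ 01-111 010-00✓ 0100-0✓ 01000-✓ 011-10✓ 0110-0✓ 01111- 1-0000✓ 1-0100✓ 1-1111 10-000✓ 10-111 100-00✓ 100-11 1001-0 10011- 1010-0✓ 110-00✓ 111-11 1110-1
Round 2: --0000✓ --0100✓ -0-000 -00-00✓ -010-0 -10-00✓ 0--000✓ 0--010✓ 0-0-00✓ 0-00-0✓ 0-000- 0-1-10 0-10-0✓ 00--00 00-0-0✓ 001--0 01-0-0✓ 1-0-00✓
Round 3: --0-00 0--0-0
PIs = {--0-00, -0-000, -010-0, -11111, 0--0-0, 0-000-, 0-1-10, 00--00, 001--0, 00110-, 01-111, 01111-, 1-1111, 10-111, 100-11, 1001-0, 10011-, 111-11, 1110-1}
Coverage chart:
  m1: 0-000- ←essential
  m2: 0--0-0 ←essential
  m4: --0-00,00--00
  m8: -0-000,-010-0,0--0-0,00--00,001--0
  m10: -010-0,0--0-0,0-1-10,001--0
  m12: 00--00,001--0,00110-
  m13: 00110- ←essential
  m14: 0-1-10,001--0
  m16: --0-00,0--0-0,0-000-
  m18: 0--0-0 ←essential
  m20: --0-00 ←essential
  m23: 01-111 ←essential
  m24: 0--0-0 ←essential
  m26: 0--0-0,0-1-10
  m30: 0-1-10,01111-
  m31: -11111,01-111,01111-
  m35: 100-11 ←essential
  m36: --0-00,1001-0
  m38: 1001-0,10011-
  m39: 10-111,100-11,10011-
  m40: -0-000,-010-0
  m42: -010-0 ←essential
  m47: 1-1111,10-111
  m48: --0-00 ←essential
  m52: --0-00 ←essential
  m57: 1110-1 ←essential
  m59: 111-11,1110-1
  m63: -11111,1-1111,111-11
Essential: --0-00, -010-0, 0--0-0, 0-000-, 00110-, 01-111, 100-11, 1110-1
Petrick residual → 0-1-10, 1-1111, 1001-0
Min cover (11 terms): c'e'f' + b'cd'f' + a'd'f' + a'c'd'e' + a'cef' + a'b'cde' + a'bdef + acdef + ab'c'ef + ab'c'df' + abcd'f

11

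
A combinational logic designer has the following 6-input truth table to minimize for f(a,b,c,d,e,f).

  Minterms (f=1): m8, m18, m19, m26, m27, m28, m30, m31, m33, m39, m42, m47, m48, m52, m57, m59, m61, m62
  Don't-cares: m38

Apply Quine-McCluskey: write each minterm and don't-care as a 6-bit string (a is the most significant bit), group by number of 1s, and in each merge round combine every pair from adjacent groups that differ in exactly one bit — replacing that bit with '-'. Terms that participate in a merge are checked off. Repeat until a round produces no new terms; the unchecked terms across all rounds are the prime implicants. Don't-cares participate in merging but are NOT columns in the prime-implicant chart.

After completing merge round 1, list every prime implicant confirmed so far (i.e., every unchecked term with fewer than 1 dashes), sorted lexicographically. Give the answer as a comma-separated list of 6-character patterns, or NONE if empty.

001000, 100001, 101010

size-2^0 implicants → 001000  010010(✓)  010011(✓)  011010(✓)  011011(✓)  011100(✓)  011110(✓)  011111(✓)  100001  100110(✓)  100111(✓)  101010  101111(✓)  110000(✓)  110100(✓)  111001(✓)  111011(✓)  111101(✓)  111110(✓)
size-2^1 implicants → -11011  -11110  01-010(✓)  01-011(✓)  01001-(✓)  011-10(✓)  011-11(✓)  01101-(✓)  0111-0  01111-(✓)  10-111  10011-  110-00  111-01  1110-1
size-2^2 implicants → 01-01-  011-1-
Unchecked terms (primes): -11011, -11110, 001000, 01-01-, 011-1-, 0111-0, 10-111, 100001, 10011-, 101010, 110-00, 111-01, 1110-1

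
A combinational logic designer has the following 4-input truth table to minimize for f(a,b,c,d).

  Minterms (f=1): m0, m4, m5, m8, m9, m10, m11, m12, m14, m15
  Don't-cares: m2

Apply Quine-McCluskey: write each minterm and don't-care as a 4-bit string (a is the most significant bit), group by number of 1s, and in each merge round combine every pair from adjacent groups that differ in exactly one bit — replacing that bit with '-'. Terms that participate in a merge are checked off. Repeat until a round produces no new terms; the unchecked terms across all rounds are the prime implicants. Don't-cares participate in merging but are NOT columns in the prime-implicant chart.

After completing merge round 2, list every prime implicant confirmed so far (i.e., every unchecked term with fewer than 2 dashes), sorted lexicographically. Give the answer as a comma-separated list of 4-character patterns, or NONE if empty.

010-

size-2^0 implicants → 0000(✓)  0010(✓)  0100(✓)  0101(✓)  1000(✓)  1001(✓)  1010(✓)  1011(✓)  1100(✓)  1110(✓)  1111(✓)
size-2^1 implicants → -000(✓)  -010(✓)  -100(✓)  0-00(✓)  00-0(✓)  010-  1-00(✓)  1-10(✓)  1-11(✓)  10-0(✓)  10-1(✓)  100-(✓)  101-(✓)  11-0(✓)  111-(✓)
size-2^2 implicants → --00  -0-0  1--0  1-1-  10--
Unchecked terms (primes): --00, -0-0, 010-, 1--0, 1-1-, 10--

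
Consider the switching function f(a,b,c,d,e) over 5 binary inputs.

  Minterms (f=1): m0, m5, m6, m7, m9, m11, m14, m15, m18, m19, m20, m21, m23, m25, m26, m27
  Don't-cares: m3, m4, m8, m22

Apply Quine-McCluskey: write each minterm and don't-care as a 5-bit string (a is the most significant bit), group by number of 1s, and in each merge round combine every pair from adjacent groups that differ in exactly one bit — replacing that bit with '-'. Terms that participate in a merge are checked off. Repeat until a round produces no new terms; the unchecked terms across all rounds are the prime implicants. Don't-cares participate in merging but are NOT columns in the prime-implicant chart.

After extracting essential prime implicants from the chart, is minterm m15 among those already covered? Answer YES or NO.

YES

[col 0] 00000*, 00011*, 00100*, 00101*, 00110*, 00111*, 01000*, 01001*, 01011*, 01110*, 01111*, 10010*, 10011*, 10100*, 10101*, 10110*, 10111*, 11001*, 11010*, 11011*
[col 1] -0011*, -0100*, -0101*, -0110*, -0111*, -1001*, -1011*, 0-000, 0-011*, 0-110*, 0-111*, 00-00, 00-11*, 001-0*, 001-1*, 0010-*, 0011-*, 01-11*, 010-1*, 0100-, 0111-*, 1-010*, 1-011*, 10-10*, 10-11*, 1001-*, 101-0*, 101-1*, 1010-*, 1011-*, 110-1*, 1101-*
[col 2] --011, -0-11, -01-0*, -01-1*, -010-*, -011-*, -10-1, 0--11, 0-11-, 001--*, 1-01-, 10-1-, 101--*
[col 3] -01--
Prime implicants: --011, -0-11, -01--, -10-1, 0--11, 0-000, 0-11-, 00-00, 0100-, 1-01-, 10-1-
PI chart (minterm → PIs covering it):
  0 | 0-000,00-00
  5 | -01--  (sole → essential)
  6 | -01--,0-11-
  7 | -0-11,-01--,0--11,0-11-
  9 | -10-1,0100-
  11 | --011,-10-1,0--11
  14 | 0-11-  (sole → essential)
  15 | 0--11,0-11-
  18 | 1-01-,10-1-
  19 | --011,-0-11,1-01-,10-1-
  20 | -01--  (sole → essential)
  21 | -01--  (sole → essential)
  23 | -0-11,-01--,10-1-
  25 | -10-1  (sole → essential)
  26 | 1-01-  (sole → essential)
  27 | --011,-10-1,1-01-
Essential prime implicants: -01--, -10-1, 0-11-, 1-01-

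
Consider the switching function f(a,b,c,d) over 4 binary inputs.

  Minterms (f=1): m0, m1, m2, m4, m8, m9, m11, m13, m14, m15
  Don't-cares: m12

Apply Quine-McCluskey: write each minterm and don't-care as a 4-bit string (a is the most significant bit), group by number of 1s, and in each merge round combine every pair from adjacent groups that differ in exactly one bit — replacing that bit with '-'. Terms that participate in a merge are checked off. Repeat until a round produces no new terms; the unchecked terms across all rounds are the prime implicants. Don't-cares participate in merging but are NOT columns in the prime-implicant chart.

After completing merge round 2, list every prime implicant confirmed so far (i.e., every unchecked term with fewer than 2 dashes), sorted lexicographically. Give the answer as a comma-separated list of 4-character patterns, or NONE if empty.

Round 0: 0000✓ 0001✓ 0010✓ 0100✓ 1000✓ 1001✓ 1011✓ 1100✓ 1101✓ 1110✓ 1111✓
Round 1: -000✓ -001✓ -100✓ 0-00✓ 00-0 000-✓ 1-00✓ 1-01✓ 1-11✓ 10-1✓ 100-✓ 11-0✓ 11-1✓ 110-✓ 111-✓
Round 2: --00 -00- 1--1 1-0- 11--
PIs = {--00, -00-, 00-0, 1--1, 1-0-, 11--}

00-0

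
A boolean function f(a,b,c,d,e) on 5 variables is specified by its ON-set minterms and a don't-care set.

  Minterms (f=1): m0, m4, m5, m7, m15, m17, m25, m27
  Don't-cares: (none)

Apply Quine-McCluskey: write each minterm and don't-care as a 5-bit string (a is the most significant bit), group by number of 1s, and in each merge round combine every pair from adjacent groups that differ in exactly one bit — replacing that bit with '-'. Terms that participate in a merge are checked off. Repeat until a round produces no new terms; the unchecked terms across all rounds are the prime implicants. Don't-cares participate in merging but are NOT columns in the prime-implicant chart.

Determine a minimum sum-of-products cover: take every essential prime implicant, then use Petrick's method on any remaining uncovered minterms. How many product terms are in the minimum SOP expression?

5

[col 0] 00000*, 00100*, 00101*, 00111*, 01111*, 10001*, 11001*, 11011*
[col 1] 0-111, 00-00, 001-1, 0010-, 1-001, 110-1
Prime implicants: 0-111, 00-00, 001-1, 0010-, 1-001, 110-1
PI chart (minterm → PIs covering it):
  0 | 00-00  (sole → essential)
  4 | 00-00,0010-
  5 | 001-1,0010-
  7 | 0-111,001-1
  15 | 0-111  (sole → essential)
  17 | 1-001  (sole → essential)
  25 | 1-001,110-1
  27 | 110-1  (sole → essential)
Essential prime implicants: 0-111, 00-00, 1-001, 110-1
Petrick residual → 001-1
Minimum SOP uses 5 PIs: a'cde + a'b'd'e' + a'b'ce + ac'd'e + abc'e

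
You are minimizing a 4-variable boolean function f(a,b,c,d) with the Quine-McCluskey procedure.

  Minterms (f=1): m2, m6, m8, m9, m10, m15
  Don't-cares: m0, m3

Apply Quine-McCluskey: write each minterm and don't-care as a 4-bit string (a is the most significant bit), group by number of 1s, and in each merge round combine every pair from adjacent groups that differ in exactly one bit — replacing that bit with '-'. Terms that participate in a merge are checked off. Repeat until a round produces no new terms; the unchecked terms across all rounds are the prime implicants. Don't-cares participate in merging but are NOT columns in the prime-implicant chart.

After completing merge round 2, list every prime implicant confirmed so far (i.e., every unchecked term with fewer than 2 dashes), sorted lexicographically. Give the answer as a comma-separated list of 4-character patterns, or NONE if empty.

[col 0] 0000*, 0010*, 0011*, 0110*, 1000*, 1001*, 1010*, 1111
[col 1] -000*, -010*, 0-10, 00-0*, 001-, 10-0*, 100-
[col 2] -0-0
Prime implicants: -0-0, 0-10, 001-, 100-, 1111

0-10, 001-, 100-, 1111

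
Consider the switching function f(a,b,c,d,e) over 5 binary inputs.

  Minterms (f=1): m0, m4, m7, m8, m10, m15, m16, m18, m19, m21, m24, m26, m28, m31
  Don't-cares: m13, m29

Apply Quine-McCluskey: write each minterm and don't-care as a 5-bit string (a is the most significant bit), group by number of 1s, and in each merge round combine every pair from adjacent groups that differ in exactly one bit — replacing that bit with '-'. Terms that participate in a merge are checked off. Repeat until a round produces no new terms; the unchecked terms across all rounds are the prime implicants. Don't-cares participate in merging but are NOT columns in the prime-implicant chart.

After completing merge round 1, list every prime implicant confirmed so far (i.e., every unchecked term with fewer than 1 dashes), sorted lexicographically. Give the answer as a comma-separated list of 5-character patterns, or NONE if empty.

Round 0: 00000✓ 00100✓ 00111✓ 01000✓ 01010✓ 01101✓ 01111✓ 10000✓ 10010✓ 10011✓ 10101✓ 11000✓ 11010✓ 11100✓ 11101✓ 11111✓
Round 1: -0000✓ -1000✓ -1010✓ -1101✓ -1111✓ 0-000✓ 0-111 00-00 010-0✓ 011-1✓ 1-000✓ 1-010✓ 1-101 100-0✓ 1001- 11-00 110-0✓ 111-1✓ 1110-
Round 2: --000 -10-0 -11-1 1-0-0
PIs = {--000, -10-0, -11-1, 0-111, 00-00, 1-0-0, 1-101, 1001-, 11-00, 1110-}

NONE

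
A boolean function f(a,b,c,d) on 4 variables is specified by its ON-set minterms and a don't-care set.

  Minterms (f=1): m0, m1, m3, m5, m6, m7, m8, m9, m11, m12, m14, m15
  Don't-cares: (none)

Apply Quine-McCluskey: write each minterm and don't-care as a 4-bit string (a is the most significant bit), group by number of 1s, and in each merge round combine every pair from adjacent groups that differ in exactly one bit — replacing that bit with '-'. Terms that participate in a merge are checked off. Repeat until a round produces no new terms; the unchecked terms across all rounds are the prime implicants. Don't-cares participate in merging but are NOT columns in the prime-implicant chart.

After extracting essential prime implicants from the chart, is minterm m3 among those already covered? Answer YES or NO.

YES

size-2^0 implicants → 0000(✓)  0001(✓)  0011(✓)  0101(✓)  0110(✓)  0111(✓)  1000(✓)  1001(✓)  1011(✓)  1100(✓)  1110(✓)  1111(✓)
size-2^1 implicants → -000(✓)  -001(✓)  -011(✓)  -110(✓)  -111(✓)  0-01(✓)  0-11(✓)  00-1(✓)  000-(✓)  01-1(✓)  011-(✓)  1-00  1-11(✓)  10-1(✓)  100-(✓)  11-0  111-(✓)
size-2^2 implicants → --11  -0-1  -00-  -11-  0--1
Unchecked terms (primes): --11, -0-1, -00-, -11-, 0--1, 1-00, 11-0
Minterm coverage:
  m0 ⊆ -00- [E]
  m1 ⊆ -0-1,-00-,0--1
  m3 ⊆ --11,-0-1,0--1
  m5 ⊆ 0--1 [E]
  m6 ⊆ -11- [E]
  m7 ⊆ --11,-11-,0--1
  m8 ⊆ -00-,1-00
  m9 ⊆ -0-1,-00-
  m11 ⊆ --11,-0-1
  m12 ⊆ 1-00,11-0
  m14 ⊆ -11-,11-0
  m15 ⊆ --11,-11-
E = {-00-, -11-, 0--1}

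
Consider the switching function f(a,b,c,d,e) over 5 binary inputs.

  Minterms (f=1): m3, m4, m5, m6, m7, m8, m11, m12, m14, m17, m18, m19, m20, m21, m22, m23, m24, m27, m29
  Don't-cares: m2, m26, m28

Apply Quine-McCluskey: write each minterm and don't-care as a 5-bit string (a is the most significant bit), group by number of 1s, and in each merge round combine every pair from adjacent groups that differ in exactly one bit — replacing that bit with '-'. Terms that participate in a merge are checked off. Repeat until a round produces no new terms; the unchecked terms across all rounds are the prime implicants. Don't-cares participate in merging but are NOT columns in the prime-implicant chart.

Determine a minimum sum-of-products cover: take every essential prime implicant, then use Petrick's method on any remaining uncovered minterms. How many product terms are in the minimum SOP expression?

7

Round 0: 00010✓ 00011✓ 00100✓ 00101✓ 00110✓ 00111✓ 01000✓ 01011✓ 01100✓ 01110✓ 10001✓ 10010✓ 10011✓ 10100✓ 10101✓ 10110✓ 10111✓ 11000✓ 11010✓ 11011✓ 11100✓ 11101✓
Round 1: -0010✓ -0011✓ -0100✓ -0101✓ -0110✓ -0111✓ -1000✓ -1011✓ -1100✓ 0-011✓ 0-100✓ 0-110✓ 00-10✓ 00-11✓ 0001-✓ 001-0✓ 001-1✓ 0010-✓ 0011-✓ 01-00✓ 011-0✓ 1-010✓ 1-011✓ 1-100✓ 1-101✓ 10-01✓ 10-10✓ 10-11✓ 100-1✓ 1001-✓ 101-0✓ 101-1✓ 1010-✓ 1011-✓ 11-00✓ 110-0 1101-✓ 1110-✓
Round 2: --011 --100 -0-10✓ -0-11✓ -001-✓ -01-0✓ -01-1✓ -010-✓ -011-✓ -1-00 0-1-0 00-1-✓ 001--✓ 1-01- 1-10- 10--1 10-1-✓ 101--✓
Round 3: -0-1- -01--
PIs = {--011, --100, -0-1-, -01--, -1-00, 0-1-0, 1-01-, 1-10-, 10--1, 110-0}
Coverage chart:
  m3: --011,-0-1-
  m4: --100,-01--,0-1-0
  m5: -01-- ←essential
  m6: -0-1-,-01--,0-1-0
  m7: -0-1-,-01--
  m8: -1-00 ←essential
  m11: --011 ←essential
  m12: --100,-1-00,0-1-0
  m14: 0-1-0 ←essential
  m17: 10--1 ←essential
  m18: -0-1-,1-01-
  m19: --011,-0-1-,1-01-,10--1
  m20: --100,-01--,1-10-
  m21: -01--,1-10-,10--1
  m22: -0-1-,-01--
  m23: -0-1-,-01--,10--1
  m24: -1-00,110-0
  m27: --011,1-01-
  m29: 1-10- ←essential
Essential: --011, -01--, -1-00, 0-1-0, 1-10-, 10--1
Petrick residual → -0-1-
Min cover (7 terms): c'de + b'd + b'c + bd'e' + a'ce' + acd' + ab'e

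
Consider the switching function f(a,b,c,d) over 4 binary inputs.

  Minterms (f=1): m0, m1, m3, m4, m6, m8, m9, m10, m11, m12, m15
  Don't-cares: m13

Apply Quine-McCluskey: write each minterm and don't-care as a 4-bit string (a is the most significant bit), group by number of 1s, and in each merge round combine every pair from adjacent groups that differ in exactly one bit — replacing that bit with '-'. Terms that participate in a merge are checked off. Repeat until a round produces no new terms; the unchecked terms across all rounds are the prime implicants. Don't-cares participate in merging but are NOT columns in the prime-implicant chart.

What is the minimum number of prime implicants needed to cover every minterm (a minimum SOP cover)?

[col 0] 0000*, 0001*, 0011*, 0100*, 0110*, 1000*, 1001*, 1010*, 1011*, 1100*, 1101*, 1111*
[col 1] -000*, -001*, -011*, -100*, 0-00*, 00-1*, 000-*, 01-0, 1-00*, 1-01*, 1-11*, 10-0*, 10-1*, 100-*, 101-*, 11-1*, 110-*
[col 2] --00, -0-1, -00-, 1--1, 1-0-, 10--
Prime implicants: --00, -0-1, -00-, 01-0, 1--1, 1-0-, 10--
PI chart (minterm → PIs covering it):
  0 | --00,-00-
  1 | -0-1,-00-
  3 | -0-1  (sole → essential)
  4 | --00,01-0
  6 | 01-0  (sole → essential)
  8 | --00,-00-,1-0-,10--
  9 | -0-1,-00-,1--1,1-0-,10--
  10 | 10--  (sole → essential)
  11 | -0-1,1--1,10--
  12 | --00,1-0-
  15 | 1--1  (sole → essential)
Essential prime implicants: -0-1, 01-0, 1--1, 10--
Petrick residual → --00
Minimum SOP uses 5 PIs: c'd' + b'd + a'bd' + ad + ab'

5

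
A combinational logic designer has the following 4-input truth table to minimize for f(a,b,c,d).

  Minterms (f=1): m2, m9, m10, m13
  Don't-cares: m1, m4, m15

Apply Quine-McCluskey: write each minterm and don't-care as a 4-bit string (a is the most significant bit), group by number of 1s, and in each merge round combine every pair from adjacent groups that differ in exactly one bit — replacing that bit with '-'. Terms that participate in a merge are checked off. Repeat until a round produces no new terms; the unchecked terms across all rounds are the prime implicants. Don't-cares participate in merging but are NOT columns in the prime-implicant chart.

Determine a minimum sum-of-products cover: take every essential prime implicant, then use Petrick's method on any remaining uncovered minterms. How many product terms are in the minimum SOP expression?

2

size-2^0 implicants → 0001(✓)  0010(✓)  0100  1001(✓)  1010(✓)  1101(✓)  1111(✓)
size-2^1 implicants → -001  -010  1-01  11-1
Unchecked terms (primes): -001, -010, 0100, 1-01, 11-1
Minterm coverage:
  m2 ⊆ -010 [E]
  m9 ⊆ -001,1-01
  m10 ⊆ -010 [E]
  m13 ⊆ 1-01,11-1
E = {-010}
Petrick residual → 1-01
Cover = b'cd' + ac'd  |cover|=2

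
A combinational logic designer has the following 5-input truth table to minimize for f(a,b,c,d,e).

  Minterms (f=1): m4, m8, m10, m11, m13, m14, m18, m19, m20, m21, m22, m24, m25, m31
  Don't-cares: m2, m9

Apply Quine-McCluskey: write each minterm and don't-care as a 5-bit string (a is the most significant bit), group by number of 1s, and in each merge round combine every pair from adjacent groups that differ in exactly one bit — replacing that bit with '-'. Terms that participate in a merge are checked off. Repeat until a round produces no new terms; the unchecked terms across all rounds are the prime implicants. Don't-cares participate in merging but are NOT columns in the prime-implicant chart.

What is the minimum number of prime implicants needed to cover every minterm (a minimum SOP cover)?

9

Round 0: 00010✓ 00100✓ 01000✓ 01001✓ 01010✓ 01011✓ 01101✓ 01110✓ 10010✓ 10011✓ 10100✓ 10101✓ 10110✓ 11000✓ 11001✓ 11111
Round 1: -0010 -0100 -1000✓ -1001✓ 0-010 01-01 01-10 010-0✓ 010-1✓ 0100-✓ 0101-✓ 10-10 1001- 101-0 1010- 1100-✓
Round 2: -100- 010--
PIs = {-0010, -0100, -100-, 0-010, 01-01, 01-10, 010--, 10-10, 1001-, 101-0, 1010-, 11111}
Coverage chart:
  m4: -0100 ←essential
  m8: -100-,010--
  m10: 0-010,01-10,010--
  m11: 010-- ←essential
  m13: 01-01 ←essential
  m14: 01-10 ←essential
  m18: -0010,10-10,1001-
  m19: 1001- ←essential
  m20: -0100,101-0,1010-
  m21: 1010- ←essential
  m22: 10-10,101-0
  m24: -100- ←essential
  m25: -100- ←essential
  m31: 11111 ←essential
Essential: -0100, -100-, 01-01, 01-10, 010--, 1001-, 1010-, 11111
Petrick residual → 10-10
Min cover (9 terms): b'cd'e' + bc'd' + a'bd'e + a'bde' + a'bc' + ab'de' + ab'c'd + ab'cd' + abcde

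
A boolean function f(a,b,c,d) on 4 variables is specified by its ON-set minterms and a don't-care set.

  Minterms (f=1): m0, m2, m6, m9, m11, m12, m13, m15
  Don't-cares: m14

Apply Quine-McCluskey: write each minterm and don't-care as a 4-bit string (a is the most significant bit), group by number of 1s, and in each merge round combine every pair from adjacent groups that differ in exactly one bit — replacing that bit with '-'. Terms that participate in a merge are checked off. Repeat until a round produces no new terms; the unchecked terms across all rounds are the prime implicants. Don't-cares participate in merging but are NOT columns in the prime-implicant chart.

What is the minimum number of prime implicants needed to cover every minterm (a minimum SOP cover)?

[col 0] 0000*, 0010*, 0110*, 1001*, 1011*, 1100*, 1101*, 1110*, 1111*
[col 1] -110, 0-10, 00-0, 1-01*, 1-11*, 10-1*, 11-0*, 11-1*, 110-*, 111-*
[col 2] 1--1, 11--
Prime implicants: -110, 0-10, 00-0, 1--1, 11--
PI chart (minterm → PIs covering it):
  0 | 00-0  (sole → essential)
  2 | 0-10,00-0
  6 | -110,0-10
  9 | 1--1  (sole → essential)
  11 | 1--1  (sole → essential)
  12 | 11--  (sole → essential)
  13 | 1--1,11--
  15 | 1--1,11--
Essential prime implicants: 00-0, 1--1, 11--
Petrick residual → -110
Minimum SOP uses 4 PIs: bcd' + a'b'd' + ad + ab

4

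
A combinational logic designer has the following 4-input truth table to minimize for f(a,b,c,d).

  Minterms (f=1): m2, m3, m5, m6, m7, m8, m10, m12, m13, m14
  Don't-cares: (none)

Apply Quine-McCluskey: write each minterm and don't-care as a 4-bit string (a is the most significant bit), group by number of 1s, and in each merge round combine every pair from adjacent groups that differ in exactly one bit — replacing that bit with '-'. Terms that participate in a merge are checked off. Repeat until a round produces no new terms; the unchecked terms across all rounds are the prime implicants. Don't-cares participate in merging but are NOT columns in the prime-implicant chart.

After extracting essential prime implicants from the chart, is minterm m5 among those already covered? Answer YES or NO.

NO

Round 0: 0010✓ 0011✓ 0101✓ 0110✓ 0111✓ 1000✓ 1010✓ 1100✓ 1101✓ 1110✓
Round 1: -010✓ -101 -110✓ 0-10✓ 0-11✓ 001-✓ 01-1 011-✓ 1-00✓ 1-10✓ 10-0✓ 11-0✓ 110-
Round 2: --10 0-1- 1--0
PIs = {--10, -101, 0-1-, 01-1, 1--0, 110-}
Coverage chart:
  m2: --10,0-1-
  m3: 0-1- ←essential
  m5: -101,01-1
  m6: --10,0-1-
  m7: 0-1-,01-1
  m8: 1--0 ←essential
  m10: --10,1--0
  m12: 1--0,110-
  m13: -101,110-
  m14: --10,1--0
Essential: 0-1-, 1--0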